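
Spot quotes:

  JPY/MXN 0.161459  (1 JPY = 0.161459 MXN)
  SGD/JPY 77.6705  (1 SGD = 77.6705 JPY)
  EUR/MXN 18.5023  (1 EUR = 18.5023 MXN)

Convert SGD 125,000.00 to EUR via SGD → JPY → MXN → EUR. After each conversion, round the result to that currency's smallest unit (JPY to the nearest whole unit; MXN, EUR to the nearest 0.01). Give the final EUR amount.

EUR 84,723.25

SGD 125,000.00 × 77.6705 = JPY 9,708,812
JPY 9,708,812 × 0.161459 = MXN 1,567,575.08
MXN 1,567,575.08 ÷ 18.5023 = EUR 84,723.25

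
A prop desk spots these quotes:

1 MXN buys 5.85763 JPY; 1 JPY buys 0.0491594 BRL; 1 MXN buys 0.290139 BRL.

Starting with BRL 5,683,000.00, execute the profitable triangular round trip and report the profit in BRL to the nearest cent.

Profit: BRL 43,051.59

Profitable loop is BRL → JPY → MXN → BRL:
BRL 5,683,000.00 ÷ 0.0491594 = JPY 115,603,526
JPY 115,603,526 ÷ 5.85763 = MXN 19,735,546.03
MXN 19,735,546.03 × 0.290139 = BRL 5,726,051.59
Profit = BRL 5,726,051.59 − BRL 5,683,000.00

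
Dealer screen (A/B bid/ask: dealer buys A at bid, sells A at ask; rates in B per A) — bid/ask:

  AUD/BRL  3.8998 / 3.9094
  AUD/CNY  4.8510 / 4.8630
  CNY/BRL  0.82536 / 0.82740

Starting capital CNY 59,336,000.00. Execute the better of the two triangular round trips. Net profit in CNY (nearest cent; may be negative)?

Best loop CNY → BRL → AUD → CNY:
CNY 59,336,000.00 × 0.82536 (sell CNY at bid) = BRL 48,973,560.96
BRL 48,973,560.96 ÷ 3.9094 (buy AUD at ask) = AUD 12,527,129.73
AUD 12,527,129.73 × 4.8510 (sell AUD at bid) = CNY 60,769,106.31

Net profit: CNY 1,433,106.31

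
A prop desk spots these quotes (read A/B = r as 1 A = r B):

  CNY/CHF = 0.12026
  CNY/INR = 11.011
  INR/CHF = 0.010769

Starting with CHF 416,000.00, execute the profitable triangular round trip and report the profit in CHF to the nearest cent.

Profitable loop is CHF → INR → CNY → CHF:
CHF 416,000.00 ÷ 0.010769 = INR 38,629,399.20
INR 38,629,399.20 ÷ 11.011 = CNY 3,508,255.31
CNY 3,508,255.31 × 0.12026 = CHF 421,902.78
Profit = CHF 421,902.78 − CHF 416,000.00

Profit: CHF 5,902.78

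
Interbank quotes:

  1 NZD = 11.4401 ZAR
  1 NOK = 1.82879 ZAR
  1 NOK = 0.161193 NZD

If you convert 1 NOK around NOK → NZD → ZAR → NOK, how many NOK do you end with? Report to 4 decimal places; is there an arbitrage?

1.0084 (arbitrage exists)

Around NOK → NZD → ZAR → NOK: 1 × 0.161193 × 11.4401 ÷ 1.82879 = 1.008352
Product > 1; profitable direction is NOK → NZD → ZAR → NOK.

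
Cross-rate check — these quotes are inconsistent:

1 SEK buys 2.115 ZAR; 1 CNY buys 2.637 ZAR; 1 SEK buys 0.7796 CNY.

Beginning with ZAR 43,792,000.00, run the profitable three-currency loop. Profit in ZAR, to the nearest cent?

Profit: ZAR 1,260,945.68

Profitable loop is ZAR → CNY → SEK → ZAR:
ZAR 43,792,000.00 ÷ 2.637 = CNY 16,606,750.09
CNY 16,606,750.09 ÷ 0.7796 = SEK 21,301,629.16
SEK 21,301,629.16 × 2.115 = ZAR 45,052,945.68
Profit = ZAR 45,052,945.68 − ZAR 43,792,000.00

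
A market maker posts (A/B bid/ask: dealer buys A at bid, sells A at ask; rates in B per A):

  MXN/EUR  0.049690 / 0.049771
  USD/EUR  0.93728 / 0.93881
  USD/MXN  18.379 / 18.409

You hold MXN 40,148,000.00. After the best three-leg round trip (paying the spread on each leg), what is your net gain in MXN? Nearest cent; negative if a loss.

Net profit: MXN 922,188.97

Best loop MXN → USD → EUR → MXN:
MXN 40,148,000.00 ÷ 18.409 (buy USD at ask) = USD 2,180,889.78
USD 2,180,889.78 × 0.93728 (sell USD at bid) = EUR 2,044,104.38
EUR 2,044,104.38 ÷ 0.049771 (buy MXN at ask) = MXN 41,070,188.97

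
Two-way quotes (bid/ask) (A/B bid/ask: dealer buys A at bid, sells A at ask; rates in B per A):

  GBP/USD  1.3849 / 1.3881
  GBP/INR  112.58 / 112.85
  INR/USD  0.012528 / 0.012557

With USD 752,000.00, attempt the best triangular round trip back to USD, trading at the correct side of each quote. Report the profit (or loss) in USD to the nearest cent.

Net profit: USD 12,082.19

Best loop USD → GBP → INR → USD:
USD 752,000.00 ÷ 1.3881 (buy GBP at ask) = GBP 541,747.71
GBP 541,747.71 × 112.58 (sell GBP at bid) = INR 60,989,957.50
INR 60,989,957.50 × 0.012528 (sell INR at bid) = USD 764,082.19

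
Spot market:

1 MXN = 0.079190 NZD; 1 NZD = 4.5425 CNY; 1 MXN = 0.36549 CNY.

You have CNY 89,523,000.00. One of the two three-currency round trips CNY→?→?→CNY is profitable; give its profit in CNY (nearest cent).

Profit: CNY 1,435,826.22

Profitable loop is CNY → NZD → MXN → CNY:
CNY 89,523,000.00 ÷ 4.5425 = NZD 19,707,870.12
NZD 19,707,870.12 ÷ 0.079190 = MXN 248,868,166.63
MXN 248,868,166.63 × 0.36549 = CNY 90,958,826.22
Profit = CNY 90,958,826.22 − CNY 89,523,000.00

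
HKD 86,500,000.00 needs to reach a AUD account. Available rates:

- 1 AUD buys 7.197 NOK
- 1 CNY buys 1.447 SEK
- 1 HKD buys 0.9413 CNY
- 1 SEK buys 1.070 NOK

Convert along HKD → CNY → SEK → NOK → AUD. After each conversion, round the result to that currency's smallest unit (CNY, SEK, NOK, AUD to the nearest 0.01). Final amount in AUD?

HKD 86,500,000.00 × 0.9413 = CNY 81,422,450.00
CNY 81,422,450.00 × 1.447 = SEK 117,818,285.15
SEK 117,818,285.15 × 1.070 = NOK 126,065,565.11
NOK 126,065,565.11 ÷ 7.197 = AUD 17,516,404.77

AUD 17,516,404.77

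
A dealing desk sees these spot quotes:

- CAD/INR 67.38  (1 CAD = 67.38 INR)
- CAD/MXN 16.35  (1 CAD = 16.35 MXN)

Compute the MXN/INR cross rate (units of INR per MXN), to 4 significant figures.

1 MXN ÷ 16.35 = 0.0611621 CAD
0.0611621 CAD × 67.38 = 4.1211 INR

MXN/INR = 4.121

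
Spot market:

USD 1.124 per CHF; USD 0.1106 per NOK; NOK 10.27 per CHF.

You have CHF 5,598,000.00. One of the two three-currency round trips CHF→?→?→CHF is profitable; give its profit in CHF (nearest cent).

Profitable loop is CHF → NOK → USD → CHF:
CHF 5,598,000.00 × 10.27 = NOK 57,491,460.00
NOK 57,491,460.00 × 0.1106 = USD 6,358,555.48
USD 6,358,555.48 ÷ 1.124 = CHF 5,657,077.83
Profit = CHF 5,657,077.83 − CHF 5,598,000.00

Profit: CHF 59,077.83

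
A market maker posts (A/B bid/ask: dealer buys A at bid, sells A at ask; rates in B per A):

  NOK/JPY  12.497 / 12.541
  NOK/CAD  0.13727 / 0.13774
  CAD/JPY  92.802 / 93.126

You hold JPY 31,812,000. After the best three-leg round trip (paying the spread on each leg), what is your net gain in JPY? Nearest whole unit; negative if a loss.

Best loop JPY → NOK → CAD → JPY:
JPY 31,812,000 ÷ 12.541 (buy NOK at ask) = NOK 2,536,639.82
NOK 2,536,639.82 × 0.13727 (sell NOK at bid) = CAD 348,204.55
CAD 348,204.55 × 92.802 (sell CAD at bid) = JPY 32,314,078

Net profit: JPY 502,078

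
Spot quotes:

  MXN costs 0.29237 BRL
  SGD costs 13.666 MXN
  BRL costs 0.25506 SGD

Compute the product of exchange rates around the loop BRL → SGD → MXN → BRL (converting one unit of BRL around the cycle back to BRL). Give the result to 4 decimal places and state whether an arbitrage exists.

1.0191 (arbitrage exists)

Around BRL → SGD → MXN → BRL: 1 × 0.25506 × 13.666 × 0.29237 = 1.019099
Product > 1; profitable direction is BRL → SGD → MXN → BRL.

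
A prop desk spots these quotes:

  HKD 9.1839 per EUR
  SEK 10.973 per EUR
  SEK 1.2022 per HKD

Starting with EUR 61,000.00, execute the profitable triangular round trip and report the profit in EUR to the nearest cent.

Profit: EUR 377.38

Profitable loop is EUR → HKD → SEK → EUR:
EUR 61,000.00 × 9.1839 = HKD 560,217.90
HKD 560,217.90 × 1.2022 = SEK 673,493.96
SEK 673,493.96 ÷ 10.973 = EUR 61,377.38
Profit = EUR 61,377.38 − EUR 61,000.00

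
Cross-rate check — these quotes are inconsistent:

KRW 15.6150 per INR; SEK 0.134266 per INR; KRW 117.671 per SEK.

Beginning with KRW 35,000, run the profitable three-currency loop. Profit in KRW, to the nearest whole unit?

Profitable loop is KRW → INR → SEK → KRW:
KRW 35,000 ÷ 15.6150 = INR 2,241.43
INR 2,241.43 × 0.134266 = SEK 300.95
SEK 300.95 × 117.671 = KRW 35,413
Profit = KRW 35,413 − KRW 35,000

Profit: KRW 413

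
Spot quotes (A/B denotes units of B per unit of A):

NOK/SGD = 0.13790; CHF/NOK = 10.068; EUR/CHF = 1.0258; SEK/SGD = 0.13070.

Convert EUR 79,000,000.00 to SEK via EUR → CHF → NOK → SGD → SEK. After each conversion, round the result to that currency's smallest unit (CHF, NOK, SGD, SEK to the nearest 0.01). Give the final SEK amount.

EUR 79,000,000.00 × 1.0258 = CHF 81,038,200.00
CHF 81,038,200.00 × 10.068 = NOK 815,892,597.60
NOK 815,892,597.60 × 0.13790 = SGD 112,511,589.21
SGD 112,511,589.21 ÷ 0.13070 = SEK 860,838,479.04

SEK 860,838,479.04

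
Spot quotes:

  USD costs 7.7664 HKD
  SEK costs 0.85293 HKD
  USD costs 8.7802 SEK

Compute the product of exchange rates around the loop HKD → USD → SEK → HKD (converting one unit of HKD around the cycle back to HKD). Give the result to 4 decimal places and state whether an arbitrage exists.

0.9643 (arbitrage exists)

Around HKD → USD → SEK → HKD: 1 ÷ 7.7664 × 8.7802 × 0.85293 = 0.964269
Product < 1; profitable direction is HKD → SEK → USD → HKD.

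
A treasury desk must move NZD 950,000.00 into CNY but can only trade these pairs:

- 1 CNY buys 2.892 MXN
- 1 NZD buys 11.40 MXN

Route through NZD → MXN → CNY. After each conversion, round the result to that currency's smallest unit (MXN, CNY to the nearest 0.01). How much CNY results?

CNY 3,744,813.28

NZD 950,000.00 × 11.40 = MXN 10,830,000.00
MXN 10,830,000.00 ÷ 2.892 = CNY 3,744,813.28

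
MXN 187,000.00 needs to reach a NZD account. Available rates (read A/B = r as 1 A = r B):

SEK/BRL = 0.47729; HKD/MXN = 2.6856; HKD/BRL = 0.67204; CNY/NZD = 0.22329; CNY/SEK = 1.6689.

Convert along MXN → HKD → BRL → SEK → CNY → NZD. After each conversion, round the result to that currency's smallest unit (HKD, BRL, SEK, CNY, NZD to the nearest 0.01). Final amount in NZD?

MXN 187,000.00 ÷ 2.6856 = HKD 69,630.62
HKD 69,630.62 × 0.67204 = BRL 46,794.56
BRL 46,794.56 ÷ 0.47729 = SEK 98,042.20
SEK 98,042.20 ÷ 1.6689 = CNY 58,746.60
CNY 58,746.60 × 0.22329 = NZD 13,117.53

NZD 13,117.53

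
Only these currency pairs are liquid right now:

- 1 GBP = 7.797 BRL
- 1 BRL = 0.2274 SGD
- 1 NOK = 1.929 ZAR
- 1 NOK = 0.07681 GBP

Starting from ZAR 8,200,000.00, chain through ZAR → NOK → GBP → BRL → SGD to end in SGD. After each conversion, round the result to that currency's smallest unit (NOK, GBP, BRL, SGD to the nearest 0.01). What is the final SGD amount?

ZAR 8,200,000.00 ÷ 1.929 = NOK 4,250,907.21
NOK 4,250,907.21 × 0.07681 = GBP 326,512.18
GBP 326,512.18 × 7.797 = BRL 2,545,815.47
BRL 2,545,815.47 × 0.2274 = SGD 578,918.44

SGD 578,918.44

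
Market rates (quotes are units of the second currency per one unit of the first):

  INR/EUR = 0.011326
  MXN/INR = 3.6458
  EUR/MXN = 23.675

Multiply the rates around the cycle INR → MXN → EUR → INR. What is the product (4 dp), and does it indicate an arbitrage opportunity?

1.0229 (arbitrage exists)

Around INR → MXN → EUR → INR: 1 ÷ 3.6458 ÷ 23.675 ÷ 0.011326 = 1.022918
Product > 1; profitable direction is INR → MXN → EUR → INR.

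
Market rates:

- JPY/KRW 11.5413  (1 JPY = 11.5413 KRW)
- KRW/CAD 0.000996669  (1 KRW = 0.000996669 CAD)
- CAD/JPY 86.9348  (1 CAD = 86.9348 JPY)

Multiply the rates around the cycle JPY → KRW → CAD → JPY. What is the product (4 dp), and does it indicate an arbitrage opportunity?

1.0000 (no arbitrage)

Around JPY → KRW → CAD → JPY: 1 × 11.5413 × 0.000996669 × 86.9348 = 0.999998
Product ≈ 1 (deviation 0.000%, within rounding noise).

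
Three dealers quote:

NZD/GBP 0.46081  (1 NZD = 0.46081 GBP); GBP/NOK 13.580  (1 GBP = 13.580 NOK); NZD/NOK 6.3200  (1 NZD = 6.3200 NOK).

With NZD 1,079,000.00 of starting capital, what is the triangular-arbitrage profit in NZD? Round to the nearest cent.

Profitable loop is NZD → NOK → GBP → NZD:
NZD 1,079,000.00 × 6.3200 = NOK 6,819,280.00
NOK 6,819,280.00 ÷ 13.580 = GBP 502,156.11
GBP 502,156.11 ÷ 0.46081 = NZD 1,089,724.86
Profit = NZD 1,089,724.86 − NZD 1,079,000.00

Profit: NZD 10,724.86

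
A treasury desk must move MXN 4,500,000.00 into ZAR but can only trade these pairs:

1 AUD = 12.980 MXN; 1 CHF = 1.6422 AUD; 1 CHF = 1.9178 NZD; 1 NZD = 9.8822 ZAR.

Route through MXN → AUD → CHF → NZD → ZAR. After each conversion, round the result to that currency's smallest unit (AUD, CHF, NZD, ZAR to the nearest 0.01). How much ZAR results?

ZAR 4,001,001.57

MXN 4,500,000.00 ÷ 12.980 = AUD 346,687.21
AUD 346,687.21 ÷ 1.6422 = CHF 211,111.44
CHF 211,111.44 × 1.9178 = NZD 404,869.52
NZD 404,869.52 × 9.8822 = ZAR 4,001,001.57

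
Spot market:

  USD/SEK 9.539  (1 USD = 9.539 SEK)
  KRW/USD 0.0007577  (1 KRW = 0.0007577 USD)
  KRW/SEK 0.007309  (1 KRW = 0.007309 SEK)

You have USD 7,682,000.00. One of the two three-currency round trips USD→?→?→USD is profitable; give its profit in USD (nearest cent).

Profitable loop is USD → KRW → SEK → USD:
USD 7,682,000.00 ÷ 0.0007577 = KRW 10,138,577,273
KRW 10,138,577,273 × 0.007309 = SEK 74,102,861.29
SEK 74,102,861.29 ÷ 9.539 = USD 7,768,409.82
Profit = USD 7,768,409.82 − USD 7,682,000.00

Profit: USD 86,409.82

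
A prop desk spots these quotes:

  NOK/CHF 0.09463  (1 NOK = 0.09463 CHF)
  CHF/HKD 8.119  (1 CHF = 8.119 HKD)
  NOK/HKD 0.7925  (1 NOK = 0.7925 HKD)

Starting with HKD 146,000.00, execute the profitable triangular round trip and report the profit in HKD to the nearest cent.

Profitable loop is HKD → CHF → NOK → HKD:
HKD 146,000.00 ÷ 8.119 = CHF 17,982.51
CHF 17,982.51 ÷ 0.09463 = NOK 190,029.70
NOK 190,029.70 × 0.7925 = HKD 150,598.53
Profit = HKD 150,598.53 − HKD 146,000.00

Profit: HKD 4,598.53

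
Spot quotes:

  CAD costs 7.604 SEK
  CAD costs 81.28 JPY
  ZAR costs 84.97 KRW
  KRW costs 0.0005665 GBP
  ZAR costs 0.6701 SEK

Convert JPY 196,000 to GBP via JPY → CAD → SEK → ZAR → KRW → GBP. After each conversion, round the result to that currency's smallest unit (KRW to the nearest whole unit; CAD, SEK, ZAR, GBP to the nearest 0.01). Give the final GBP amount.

JPY 196,000 ÷ 81.28 = CAD 2,411.42
CAD 2,411.42 × 7.604 = SEK 18,336.44
SEK 18,336.44 ÷ 0.6701 = ZAR 27,363.74
ZAR 27,363.74 × 84.97 = KRW 2,325,097
KRW 2,325,097 × 0.0005665 = GBP 1,317.17

GBP 1,317.17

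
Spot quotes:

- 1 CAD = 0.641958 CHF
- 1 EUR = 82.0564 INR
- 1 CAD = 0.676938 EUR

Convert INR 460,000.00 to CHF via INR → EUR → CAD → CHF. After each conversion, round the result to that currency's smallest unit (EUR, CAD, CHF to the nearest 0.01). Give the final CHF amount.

CHF 5,316.22

INR 460,000.00 ÷ 82.0564 = EUR 5,605.90
EUR 5,605.90 ÷ 0.676938 = CAD 8,281.26
CAD 8,281.26 × 0.641958 = CHF 5,316.22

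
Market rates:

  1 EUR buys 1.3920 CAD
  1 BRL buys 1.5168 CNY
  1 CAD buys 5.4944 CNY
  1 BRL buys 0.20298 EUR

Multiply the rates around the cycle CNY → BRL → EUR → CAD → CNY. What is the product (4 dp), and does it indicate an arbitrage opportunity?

1.0235 (arbitrage exists)

Around CNY → BRL → EUR → CAD → CNY: 1 ÷ 1.5168 × 0.20298 × 1.3920 × 5.4944 = 1.023492
Product > 1; profitable direction is CNY → BRL → EUR → CAD → CNY.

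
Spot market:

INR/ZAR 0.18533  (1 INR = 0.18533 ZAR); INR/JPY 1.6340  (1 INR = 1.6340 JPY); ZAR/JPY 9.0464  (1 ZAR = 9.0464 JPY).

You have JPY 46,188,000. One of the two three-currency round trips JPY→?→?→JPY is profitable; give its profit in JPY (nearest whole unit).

Profitable loop is JPY → INR → ZAR → JPY:
JPY 46,188,000 ÷ 1.6340 = INR 28,266,829.87
INR 28,266,829.87 × 0.18533 = ZAR 5,238,691.58
ZAR 5,238,691.58 × 9.0464 = JPY 47,391,299
Profit = JPY 47,391,299 − JPY 46,188,000

Profit: JPY 1,203,299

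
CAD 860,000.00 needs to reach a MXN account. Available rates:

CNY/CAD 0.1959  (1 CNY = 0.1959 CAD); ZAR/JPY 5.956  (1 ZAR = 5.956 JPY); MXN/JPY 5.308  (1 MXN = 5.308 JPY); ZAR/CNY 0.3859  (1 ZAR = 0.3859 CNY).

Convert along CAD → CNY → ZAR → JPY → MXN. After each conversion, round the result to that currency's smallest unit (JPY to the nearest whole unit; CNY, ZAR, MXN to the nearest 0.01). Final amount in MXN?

CAD 860,000.00 ÷ 0.1959 = CNY 4,389,994.90
CNY 4,389,994.90 ÷ 0.3859 = ZAR 11,375,990.93
ZAR 11,375,990.93 × 5.956 = JPY 67,755,402
JPY 67,755,402 ÷ 5.308 = MXN 12,764,770.54

MXN 12,764,770.54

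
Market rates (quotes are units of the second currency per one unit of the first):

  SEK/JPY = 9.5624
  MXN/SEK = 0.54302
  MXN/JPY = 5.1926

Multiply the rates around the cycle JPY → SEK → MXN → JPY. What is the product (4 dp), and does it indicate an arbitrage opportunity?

1.0000 (no arbitrage)

Around JPY → SEK → MXN → JPY: 1 ÷ 9.5624 ÷ 0.54302 × 5.1926 = 1.000005
Product ≈ 1 (deviation 0.000%, within rounding noise).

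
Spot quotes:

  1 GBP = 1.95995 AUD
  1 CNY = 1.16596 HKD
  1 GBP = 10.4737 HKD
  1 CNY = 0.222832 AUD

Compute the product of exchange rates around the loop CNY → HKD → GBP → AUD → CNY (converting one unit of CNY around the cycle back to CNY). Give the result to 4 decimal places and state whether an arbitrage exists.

Around CNY → HKD → GBP → AUD → CNY: 1 × 1.16596 ÷ 10.4737 × 1.95995 ÷ 0.222832 = 0.979154
Product < 1; profitable direction is CNY → AUD → GBP → HKD → CNY.

0.9792 (arbitrage exists)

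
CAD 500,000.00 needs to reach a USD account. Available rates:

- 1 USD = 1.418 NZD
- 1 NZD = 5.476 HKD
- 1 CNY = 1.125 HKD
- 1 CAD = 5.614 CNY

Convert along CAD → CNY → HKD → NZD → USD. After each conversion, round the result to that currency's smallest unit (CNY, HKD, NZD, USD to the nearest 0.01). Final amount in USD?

CAD 500,000.00 × 5.614 = CNY 2,807,000.00
CNY 2,807,000.00 × 1.125 = HKD 3,157,875.00
HKD 3,157,875.00 ÷ 5.476 = NZD 576,675.49
NZD 576,675.49 ÷ 1.418 = USD 406,682.29

USD 406,682.29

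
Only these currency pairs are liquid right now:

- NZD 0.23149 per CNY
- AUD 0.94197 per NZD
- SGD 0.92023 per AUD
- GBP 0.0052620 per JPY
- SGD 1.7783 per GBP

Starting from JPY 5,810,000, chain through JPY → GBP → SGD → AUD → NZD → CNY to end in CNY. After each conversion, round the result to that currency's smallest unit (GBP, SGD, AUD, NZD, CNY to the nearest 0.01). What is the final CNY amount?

CNY 270,935.76

JPY 5,810,000 × 0.0052620 = GBP 30,572.22
GBP 30,572.22 × 1.7783 = SGD 54,366.58
SGD 54,366.58 ÷ 0.92023 = AUD 59,079.34
AUD 59,079.34 ÷ 0.94197 = NZD 62,718.92
NZD 62,718.92 ÷ 0.23149 = CNY 270,935.76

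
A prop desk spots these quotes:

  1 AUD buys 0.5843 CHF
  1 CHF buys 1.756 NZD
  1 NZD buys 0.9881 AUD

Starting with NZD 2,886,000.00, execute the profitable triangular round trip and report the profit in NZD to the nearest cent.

Profit: NZD 39,887.50

Profitable loop is NZD → AUD → CHF → NZD:
NZD 2,886,000.00 × 0.9881 = AUD 2,851,656.60
AUD 2,851,656.60 × 0.5843 = CHF 1,666,222.95
CHF 1,666,222.95 × 1.756 = NZD 2,925,887.50
Profit = NZD 2,925,887.50 − NZD 2,886,000.00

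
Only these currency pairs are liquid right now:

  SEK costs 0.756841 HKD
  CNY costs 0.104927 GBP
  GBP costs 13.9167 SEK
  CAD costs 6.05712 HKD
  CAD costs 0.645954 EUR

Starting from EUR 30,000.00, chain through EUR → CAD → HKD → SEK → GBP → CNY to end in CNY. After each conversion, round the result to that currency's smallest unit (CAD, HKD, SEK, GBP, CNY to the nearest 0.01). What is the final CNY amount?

CNY 254,540.97

EUR 30,000.00 ÷ 0.645954 = CAD 46,442.94
CAD 46,442.94 × 6.05712 = HKD 281,310.46
HKD 281,310.46 ÷ 0.756841 = SEK 371,690.30
SEK 371,690.30 ÷ 13.9167 = GBP 26,708.22
GBP 26,708.22 ÷ 0.104927 = CNY 254,540.97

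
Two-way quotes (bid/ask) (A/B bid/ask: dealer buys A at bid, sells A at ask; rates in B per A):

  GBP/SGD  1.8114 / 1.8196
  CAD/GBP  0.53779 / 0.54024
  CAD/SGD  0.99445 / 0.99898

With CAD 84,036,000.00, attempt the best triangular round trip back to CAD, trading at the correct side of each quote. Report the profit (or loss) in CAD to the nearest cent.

Best loop CAD → SGD → GBP → CAD:
CAD 84,036,000.00 × 0.99445 (sell CAD at bid) = SGD 83,569,600.20
SGD 83,569,600.20 ÷ 1.8196 (buy GBP at ask) = GBP 45,927,456.69
GBP 45,927,456.69 ÷ 0.54024 (buy CAD at ask) = CAD 85,013,062.15

Net profit: CAD 977,062.15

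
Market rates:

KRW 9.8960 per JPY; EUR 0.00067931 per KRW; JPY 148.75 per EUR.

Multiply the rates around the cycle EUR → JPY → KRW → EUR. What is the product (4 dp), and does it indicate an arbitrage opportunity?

1.0000 (no arbitrage)

Around EUR → JPY → KRW → EUR: 1 × 148.75 × 9.8960 × 0.00067931 = 0.999965
Product ≈ 1 (deviation 0.004%, within rounding noise).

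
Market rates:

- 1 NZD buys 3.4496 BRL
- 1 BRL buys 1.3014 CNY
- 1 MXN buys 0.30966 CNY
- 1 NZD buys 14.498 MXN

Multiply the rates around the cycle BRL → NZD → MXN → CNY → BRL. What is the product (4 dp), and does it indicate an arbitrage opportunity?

1.0000 (no arbitrage)

Around BRL → NZD → MXN → CNY → BRL: 1 ÷ 3.4496 × 14.498 × 0.30966 ÷ 1.3014 = 1.000031
Product ≈ 1 (deviation 0.003%, within rounding noise).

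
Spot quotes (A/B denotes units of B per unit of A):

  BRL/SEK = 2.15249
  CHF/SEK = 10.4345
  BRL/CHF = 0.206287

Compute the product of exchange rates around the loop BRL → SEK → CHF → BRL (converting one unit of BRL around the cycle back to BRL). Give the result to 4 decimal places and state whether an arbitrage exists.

Around BRL → SEK → CHF → BRL: 1 × 2.15249 ÷ 10.4345 ÷ 0.206287 = 0.999995
Product ≈ 1 (deviation 0.001%, within rounding noise).

1.0000 (no arbitrage)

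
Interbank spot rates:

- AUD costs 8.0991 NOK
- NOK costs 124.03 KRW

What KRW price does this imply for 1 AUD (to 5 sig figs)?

1 AUD × 8.0991 = 8.0991 NOK
8.0991 NOK × 124.03 = 1004.53 KRW

AUD/KRW = 1004.5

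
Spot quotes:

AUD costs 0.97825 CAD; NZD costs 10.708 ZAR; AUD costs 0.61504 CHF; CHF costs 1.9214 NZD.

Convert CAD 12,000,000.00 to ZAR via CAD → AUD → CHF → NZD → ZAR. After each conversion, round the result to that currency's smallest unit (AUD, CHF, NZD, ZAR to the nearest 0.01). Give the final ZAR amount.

CAD 12,000,000.00 ÷ 0.97825 = AUD 12,266,802.96
AUD 12,266,802.96 × 0.61504 = CHF 7,544,574.49
CHF 7,544,574.49 × 1.9214 = NZD 14,496,145.43
NZD 14,496,145.43 × 10.708 = ZAR 155,224,725.26

ZAR 155,224,725.26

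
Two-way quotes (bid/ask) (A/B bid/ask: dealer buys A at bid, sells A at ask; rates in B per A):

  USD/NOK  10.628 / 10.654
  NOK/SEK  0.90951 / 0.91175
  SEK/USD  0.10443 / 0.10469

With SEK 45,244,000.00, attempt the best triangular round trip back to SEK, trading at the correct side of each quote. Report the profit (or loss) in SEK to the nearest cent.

Best loop SEK → USD → NOK → SEK:
SEK 45,244,000.00 × 0.10443 (sell SEK at bid) = USD 4,724,830.92
USD 4,724,830.92 × 10.628 (sell USD at bid) = NOK 50,215,503.02
NOK 50,215,503.02 × 0.90951 (sell NOK at bid) = SEK 45,671,502.15

Net profit: SEK 427,502.15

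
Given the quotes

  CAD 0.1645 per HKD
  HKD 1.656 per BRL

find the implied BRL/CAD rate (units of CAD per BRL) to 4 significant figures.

1 BRL × 1.656 = 1.656 HKD
1.656 HKD × 0.1645 = 0.272412 CAD

BRL/CAD = 0.2724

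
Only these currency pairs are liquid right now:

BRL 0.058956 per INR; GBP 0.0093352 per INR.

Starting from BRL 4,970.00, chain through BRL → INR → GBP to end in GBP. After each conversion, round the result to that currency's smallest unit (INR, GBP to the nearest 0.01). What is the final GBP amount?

BRL 4,970.00 ÷ 0.058956 = INR 84,300.16
INR 84,300.16 × 0.0093352 = GBP 786.96

GBP 786.96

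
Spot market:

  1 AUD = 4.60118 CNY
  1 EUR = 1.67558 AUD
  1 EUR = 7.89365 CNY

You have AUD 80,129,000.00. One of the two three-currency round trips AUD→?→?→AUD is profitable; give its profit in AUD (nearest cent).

Profit: AUD 1,912,425.48

Profitable loop is AUD → EUR → CNY → AUD:
AUD 80,129,000.00 ÷ 1.67558 = EUR 47,821,649.82
EUR 47,821,649.82 × 7.89365 = CNY 377,487,366.08
CNY 377,487,366.08 ÷ 4.60118 = AUD 82,041,425.48
Profit = AUD 82,041,425.48 − AUD 80,129,000.00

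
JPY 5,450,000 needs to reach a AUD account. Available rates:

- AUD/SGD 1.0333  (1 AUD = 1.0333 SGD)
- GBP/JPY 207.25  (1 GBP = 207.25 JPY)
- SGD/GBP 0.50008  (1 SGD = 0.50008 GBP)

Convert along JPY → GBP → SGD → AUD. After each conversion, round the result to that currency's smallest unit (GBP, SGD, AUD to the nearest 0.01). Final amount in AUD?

AUD 50,890.42

JPY 5,450,000 ÷ 207.25 = GBP 26,296.74
GBP 26,296.74 ÷ 0.50008 = SGD 52,585.07
SGD 52,585.07 ÷ 1.0333 = AUD 50,890.42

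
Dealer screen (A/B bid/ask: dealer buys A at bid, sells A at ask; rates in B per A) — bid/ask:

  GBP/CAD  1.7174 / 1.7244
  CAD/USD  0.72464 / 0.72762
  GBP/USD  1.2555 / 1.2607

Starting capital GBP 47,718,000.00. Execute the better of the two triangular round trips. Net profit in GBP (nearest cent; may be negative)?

Best loop GBP → USD → CAD → GBP:
GBP 47,718,000.00 × 1.2555 (sell GBP at bid) = USD 59,909,949.00
USD 59,909,949.00 ÷ 0.72762 (buy CAD at ask) = CAD 82,336,864.02
CAD 82,336,864.02 ÷ 1.7244 (buy GBP at ask) = GBP 47,748,123.42

Net profit: GBP 30,123.42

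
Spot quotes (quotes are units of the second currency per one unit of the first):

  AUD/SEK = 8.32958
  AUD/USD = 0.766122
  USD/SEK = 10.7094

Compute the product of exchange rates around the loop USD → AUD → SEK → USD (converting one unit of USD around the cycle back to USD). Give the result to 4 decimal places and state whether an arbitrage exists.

1.0152 (arbitrage exists)

Around USD → AUD → SEK → USD: 1 ÷ 0.766122 × 8.32958 ÷ 10.7094 = 1.015220
Product > 1; profitable direction is USD → AUD → SEK → USD.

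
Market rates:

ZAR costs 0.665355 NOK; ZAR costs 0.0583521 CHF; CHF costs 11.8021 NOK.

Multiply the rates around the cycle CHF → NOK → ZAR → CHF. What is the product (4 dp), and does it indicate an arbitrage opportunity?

Around CHF → NOK → ZAR → CHF: 1 × 11.8021 ÷ 0.665355 × 0.0583521 = 1.035052
Product > 1; profitable direction is CHF → NOK → ZAR → CHF.

1.0351 (arbitrage exists)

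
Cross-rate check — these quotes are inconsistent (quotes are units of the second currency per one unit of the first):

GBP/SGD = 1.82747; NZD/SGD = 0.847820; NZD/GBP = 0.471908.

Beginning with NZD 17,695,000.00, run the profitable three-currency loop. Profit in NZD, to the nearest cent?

Profit: NZD 304,254.00

Profitable loop is NZD → GBP → SGD → NZD:
NZD 17,695,000.00 × 0.471908 = GBP 8,350,412.06
GBP 8,350,412.06 × 1.82747 = SGD 15,260,127.53
SGD 15,260,127.53 ÷ 0.847820 = NZD 17,999,254.00
Profit = NZD 17,999,254.00 − NZD 17,695,000.00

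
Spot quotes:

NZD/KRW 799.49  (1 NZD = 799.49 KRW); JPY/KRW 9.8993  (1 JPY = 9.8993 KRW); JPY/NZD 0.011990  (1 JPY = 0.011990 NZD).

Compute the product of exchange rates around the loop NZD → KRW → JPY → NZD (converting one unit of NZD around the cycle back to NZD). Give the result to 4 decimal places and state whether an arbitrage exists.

Around NZD → KRW → JPY → NZD: 1 × 799.49 ÷ 9.8993 × 0.011990 = 0.968340
Product < 1; profitable direction is NZD → JPY → KRW → NZD.

0.9683 (arbitrage exists)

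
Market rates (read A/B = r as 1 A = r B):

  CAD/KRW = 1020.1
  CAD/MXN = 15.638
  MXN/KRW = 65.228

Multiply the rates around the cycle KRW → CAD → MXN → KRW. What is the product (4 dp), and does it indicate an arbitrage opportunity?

0.9999 (no arbitrage)

Around KRW → CAD → MXN → KRW: 1 ÷ 1020.1 × 15.638 × 65.228 = 0.999937
Product ≈ 1 (deviation 0.006%, within rounding noise).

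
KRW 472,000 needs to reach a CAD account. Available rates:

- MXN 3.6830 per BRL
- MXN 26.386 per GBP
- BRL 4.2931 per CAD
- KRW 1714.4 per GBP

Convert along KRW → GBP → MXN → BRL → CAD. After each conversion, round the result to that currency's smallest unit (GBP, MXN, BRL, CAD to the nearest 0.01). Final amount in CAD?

CAD 459.43

KRW 472,000 ÷ 1714.4 = GBP 275.31
GBP 275.31 × 26.386 = MXN 7,264.33
MXN 7,264.33 ÷ 3.6830 = BRL 1,972.39
BRL 1,972.39 ÷ 4.2931 = CAD 459.43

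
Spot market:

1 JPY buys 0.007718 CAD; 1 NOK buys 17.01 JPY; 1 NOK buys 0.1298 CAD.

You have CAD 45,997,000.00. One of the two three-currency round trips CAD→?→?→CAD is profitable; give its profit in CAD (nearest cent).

Profitable loop is CAD → NOK → JPY → CAD:
CAD 45,997,000.00 ÷ 0.1298 = NOK 354,368,258.86
NOK 354,368,258.86 × 17.01 = JPY 6,027,804,083
JPY 6,027,804,083 × 0.007718 = CAD 46,522,591.91
Profit = CAD 46,522,591.91 − CAD 45,997,000.00

Profit: CAD 525,591.91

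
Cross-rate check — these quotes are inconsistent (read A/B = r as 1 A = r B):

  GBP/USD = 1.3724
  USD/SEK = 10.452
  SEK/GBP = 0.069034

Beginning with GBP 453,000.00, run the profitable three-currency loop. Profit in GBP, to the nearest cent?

Profit: GBP 4,462.03

Profitable loop is GBP → SEK → USD → GBP:
GBP 453,000.00 ÷ 0.069034 = SEK 6,561,983.95
SEK 6,561,983.95 ÷ 10.452 = USD 627,820.89
USD 627,820.89 ÷ 1.3724 = GBP 457,462.03
Profit = GBP 457,462.03 − GBP 453,000.00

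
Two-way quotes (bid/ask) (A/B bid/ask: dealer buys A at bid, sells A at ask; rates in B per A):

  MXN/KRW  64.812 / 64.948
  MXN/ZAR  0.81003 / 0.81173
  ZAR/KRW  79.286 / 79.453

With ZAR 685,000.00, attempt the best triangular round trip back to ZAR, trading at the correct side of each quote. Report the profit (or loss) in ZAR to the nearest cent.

Best loop ZAR → MXN → KRW → ZAR:
ZAR 685,000.00 ÷ 0.81173 (buy MXN at ask) = MXN 843,876.66
MXN 843,876.66 × 64.812 (sell MXN at bid) = KRW 54,693,334
KRW 54,693,334 ÷ 79.453 (buy ZAR at ask) = ZAR 688,373.43

Net profit: ZAR 3,373.43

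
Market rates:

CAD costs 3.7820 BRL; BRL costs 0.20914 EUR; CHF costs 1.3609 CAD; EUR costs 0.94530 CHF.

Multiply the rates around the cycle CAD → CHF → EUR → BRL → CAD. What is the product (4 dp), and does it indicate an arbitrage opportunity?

Around CAD → CHF → EUR → BRL → CAD: 1 ÷ 1.3609 ÷ 0.94530 ÷ 0.20914 ÷ 3.7820 = 0.982756
Product < 1; profitable direction is CAD → BRL → EUR → CHF → CAD.

0.9828 (arbitrage exists)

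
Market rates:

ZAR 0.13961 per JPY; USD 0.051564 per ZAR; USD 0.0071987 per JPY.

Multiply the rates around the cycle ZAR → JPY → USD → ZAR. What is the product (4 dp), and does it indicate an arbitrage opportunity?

Around ZAR → JPY → USD → ZAR: 1 ÷ 0.13961 × 0.0071987 ÷ 0.051564 = 0.999979
Product ≈ 1 (deviation 0.002%, within rounding noise).

1.0000 (no arbitrage)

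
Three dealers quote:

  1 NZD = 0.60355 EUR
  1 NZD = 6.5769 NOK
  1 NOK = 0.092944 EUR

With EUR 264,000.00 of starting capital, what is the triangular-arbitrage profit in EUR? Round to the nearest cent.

Profit: EUR 3,382.68

Profitable loop is EUR → NZD → NOK → EUR:
EUR 264,000.00 ÷ 0.60355 = NZD 437,411.98
NZD 437,411.98 × 6.5769 = NOK 2,876,814.85
NOK 2,876,814.85 × 0.092944 = EUR 267,382.68
Profit = EUR 267,382.68 − EUR 264,000.00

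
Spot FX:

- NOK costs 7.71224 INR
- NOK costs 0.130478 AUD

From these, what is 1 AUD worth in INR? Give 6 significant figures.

AUD/INR = 59.1076

1 AUD ÷ 0.130478 = 7.66413 NOK
7.66413 NOK × 7.71224 = 59.1076 INR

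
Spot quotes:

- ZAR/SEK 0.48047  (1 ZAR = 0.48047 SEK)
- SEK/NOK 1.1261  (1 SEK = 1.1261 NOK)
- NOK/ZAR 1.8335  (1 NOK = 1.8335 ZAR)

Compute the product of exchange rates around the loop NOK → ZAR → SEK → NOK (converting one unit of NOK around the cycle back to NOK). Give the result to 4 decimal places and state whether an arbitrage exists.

0.9920 (arbitrage exists)

Around NOK → ZAR → SEK → NOK: 1 × 1.8335 × 0.48047 × 1.1261 = 0.992028
Product < 1; profitable direction is NOK → SEK → ZAR → NOK.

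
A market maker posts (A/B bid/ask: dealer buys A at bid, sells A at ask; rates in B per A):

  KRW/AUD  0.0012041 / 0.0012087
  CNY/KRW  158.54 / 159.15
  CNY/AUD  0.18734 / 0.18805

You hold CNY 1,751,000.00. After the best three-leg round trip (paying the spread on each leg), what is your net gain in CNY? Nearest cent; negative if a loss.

Net profit: CNY 26,518.86

Best loop CNY → KRW → AUD → CNY:
CNY 1,751,000.00 × 158.54 (sell CNY at bid) = KRW 277,603,540
KRW 277,603,540 × 0.0012041 (sell KRW at bid) = AUD 334,262.42
AUD 334,262.42 ÷ 0.18805 (buy CNY at ask) = CNY 1,777,518.86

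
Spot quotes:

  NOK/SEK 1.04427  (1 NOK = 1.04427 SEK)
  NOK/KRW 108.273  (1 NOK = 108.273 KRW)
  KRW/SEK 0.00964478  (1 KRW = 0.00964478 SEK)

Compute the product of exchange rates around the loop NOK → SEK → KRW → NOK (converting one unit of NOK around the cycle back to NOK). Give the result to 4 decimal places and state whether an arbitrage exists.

Around NOK → SEK → KRW → NOK: 1 × 1.04427 ÷ 0.00964478 ÷ 108.273 = 1.000001
Product ≈ 1 (deviation 0.000%, within rounding noise).

1.0000 (no arbitrage)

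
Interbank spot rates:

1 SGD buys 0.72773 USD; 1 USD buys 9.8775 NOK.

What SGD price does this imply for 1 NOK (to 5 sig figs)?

1 NOK ÷ 9.8775 = 0.10124 USD
0.10124 USD ÷ 0.72773 = 0.139118 SGD

NOK/SGD = 0.13912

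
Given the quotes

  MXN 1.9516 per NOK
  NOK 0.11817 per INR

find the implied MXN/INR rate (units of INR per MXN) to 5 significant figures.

MXN/INR = 4.3361

1 MXN ÷ 1.9516 = 0.5124 NOK
0.5124 NOK ÷ 0.11817 = 4.33613 INR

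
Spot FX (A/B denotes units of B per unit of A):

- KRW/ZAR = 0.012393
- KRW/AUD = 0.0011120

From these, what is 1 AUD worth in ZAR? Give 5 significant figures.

1 AUD ÷ 0.0011120 = 899.281 KRW
899.281 KRW × 0.012393 = 11.1448 ZAR

AUD/ZAR = 11.145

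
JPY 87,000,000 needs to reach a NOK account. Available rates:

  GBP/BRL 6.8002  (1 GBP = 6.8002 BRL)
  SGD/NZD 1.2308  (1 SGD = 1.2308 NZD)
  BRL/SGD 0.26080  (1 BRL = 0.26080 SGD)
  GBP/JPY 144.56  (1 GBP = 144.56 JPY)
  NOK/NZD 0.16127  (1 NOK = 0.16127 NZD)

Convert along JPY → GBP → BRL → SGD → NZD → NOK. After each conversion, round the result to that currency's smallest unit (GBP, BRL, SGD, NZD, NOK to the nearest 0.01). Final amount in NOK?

NOK 8,145,810.19

JPY 87,000,000 ÷ 144.56 = GBP 601,826.23
GBP 601,826.23 × 6.8002 = BRL 4,092,538.73
BRL 4,092,538.73 × 0.26080 = SGD 1,067,334.10
SGD 1,067,334.10 × 1.2308 = NZD 1,313,674.81
NZD 1,313,674.81 ÷ 0.16127 = NOK 8,145,810.19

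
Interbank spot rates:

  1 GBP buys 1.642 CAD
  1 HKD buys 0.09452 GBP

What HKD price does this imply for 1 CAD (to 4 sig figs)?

1 CAD ÷ 1.642 = 0.609013 GBP
0.609013 GBP ÷ 0.09452 = 6.44322 HKD

CAD/HKD = 6.443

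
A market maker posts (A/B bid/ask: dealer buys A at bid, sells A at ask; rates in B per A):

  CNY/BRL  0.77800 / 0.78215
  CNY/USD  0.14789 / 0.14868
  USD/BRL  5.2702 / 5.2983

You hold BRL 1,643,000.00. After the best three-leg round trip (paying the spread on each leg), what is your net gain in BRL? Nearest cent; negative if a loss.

Net result: BRL -5,755.96 (no profitable arbitrage after spreads)

Best loop BRL → CNY → USD → BRL:
BRL 1,643,000.00 ÷ 0.78215 (buy CNY at ask) = CNY 2,100,620.09
CNY 2,100,620.09 × 0.14789 (sell CNY at bid) = USD 310,660.70
USD 310,660.70 × 5.2702 (sell USD at bid) = BRL 1,637,244.04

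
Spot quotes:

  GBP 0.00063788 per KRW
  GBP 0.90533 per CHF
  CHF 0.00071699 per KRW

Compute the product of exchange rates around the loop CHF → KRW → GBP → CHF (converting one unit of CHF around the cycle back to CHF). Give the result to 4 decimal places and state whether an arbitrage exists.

0.9827 (arbitrage exists)

Around CHF → KRW → GBP → CHF: 1 ÷ 0.00071699 × 0.00063788 ÷ 0.90533 = 0.982696
Product < 1; profitable direction is CHF → GBP → KRW → CHF.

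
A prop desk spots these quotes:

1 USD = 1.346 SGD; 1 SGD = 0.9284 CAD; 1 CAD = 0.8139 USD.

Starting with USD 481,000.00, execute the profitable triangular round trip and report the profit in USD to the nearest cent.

Profitable loop is USD → SGD → CAD → USD:
USD 481,000.00 × 1.346 = SGD 647,426.00
SGD 647,426.00 × 0.9284 = CAD 601,070.30
CAD 601,070.30 × 0.8139 = USD 489,211.12
Profit = USD 489,211.12 − USD 481,000.00

Profit: USD 8,211.12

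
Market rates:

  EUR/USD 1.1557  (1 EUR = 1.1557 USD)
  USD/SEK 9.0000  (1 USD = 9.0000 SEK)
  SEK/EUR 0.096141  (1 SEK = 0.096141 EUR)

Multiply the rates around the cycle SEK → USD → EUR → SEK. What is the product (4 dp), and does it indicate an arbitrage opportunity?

1.0000 (no arbitrage)

Around SEK → USD → EUR → SEK: 1 ÷ 9.0000 ÷ 1.1557 ÷ 0.096141 = 1.000009
Product ≈ 1 (deviation 0.001%, within rounding noise).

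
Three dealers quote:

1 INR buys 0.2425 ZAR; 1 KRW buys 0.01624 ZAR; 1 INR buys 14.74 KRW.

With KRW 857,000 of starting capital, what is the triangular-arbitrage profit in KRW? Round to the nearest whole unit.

Profitable loop is KRW → INR → ZAR → KRW:
KRW 857,000 ÷ 14.74 = INR 58,141.11
INR 58,141.11 × 0.2425 = ZAR 14,099.22
ZAR 14,099.22 ÷ 0.01624 = KRW 868,179
Profit = KRW 868,179 − KRW 857,000

Profit: KRW 11,179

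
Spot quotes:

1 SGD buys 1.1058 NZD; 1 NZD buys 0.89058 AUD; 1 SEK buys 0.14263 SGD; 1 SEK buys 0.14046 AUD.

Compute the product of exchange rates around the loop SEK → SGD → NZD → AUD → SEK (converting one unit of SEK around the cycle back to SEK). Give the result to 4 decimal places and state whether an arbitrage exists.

Around SEK → SGD → NZD → AUD → SEK: 1 × 0.14263 × 1.1058 × 0.89058 ÷ 0.14046 = 1.000018
Product ≈ 1 (deviation 0.002%, within rounding noise).

1.0000 (no arbitrage)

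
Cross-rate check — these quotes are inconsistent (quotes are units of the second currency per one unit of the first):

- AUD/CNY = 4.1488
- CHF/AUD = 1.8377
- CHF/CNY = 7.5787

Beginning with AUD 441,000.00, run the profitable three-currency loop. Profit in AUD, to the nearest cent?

Profitable loop is AUD → CNY → CHF → AUD:
AUD 441,000.00 × 4.1488 = CNY 1,829,620.80
CNY 1,829,620.80 ÷ 7.5787 = CHF 241,416.18
CHF 241,416.18 × 1.8377 = AUD 443,650.51
Profit = AUD 443,650.51 − AUD 441,000.00

Profit: AUD 2,650.51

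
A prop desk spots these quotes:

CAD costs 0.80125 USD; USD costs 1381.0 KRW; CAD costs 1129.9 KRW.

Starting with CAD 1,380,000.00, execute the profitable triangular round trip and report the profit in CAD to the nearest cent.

Profit: CAD 29,150.48

Profitable loop is CAD → KRW → USD → CAD:
CAD 1,380,000.00 × 1129.9 = KRW 1,559,262,000
KRW 1,559,262,000 ÷ 1381.0 = USD 1,129,081.82
USD 1,129,081.82 ÷ 0.80125 = CAD 1,409,150.48
Profit = CAD 1,409,150.48 − CAD 1,380,000.00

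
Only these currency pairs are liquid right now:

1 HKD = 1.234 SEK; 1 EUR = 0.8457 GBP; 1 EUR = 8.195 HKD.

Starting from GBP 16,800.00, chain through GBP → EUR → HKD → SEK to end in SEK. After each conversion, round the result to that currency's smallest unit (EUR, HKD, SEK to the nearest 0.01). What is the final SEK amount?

SEK 200,889.41

GBP 16,800.00 ÷ 0.8457 = EUR 19,865.20
EUR 19,865.20 × 8.195 = HKD 162,795.31
HKD 162,795.31 × 1.234 = SEK 200,889.41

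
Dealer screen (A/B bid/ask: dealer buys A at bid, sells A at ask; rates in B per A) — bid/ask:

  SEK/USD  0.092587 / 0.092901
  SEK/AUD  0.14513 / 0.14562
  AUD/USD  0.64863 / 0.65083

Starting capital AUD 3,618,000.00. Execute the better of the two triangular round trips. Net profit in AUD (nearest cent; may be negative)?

Best loop AUD → USD → SEK → AUD:
AUD 3,618,000.00 × 0.64863 (sell AUD at bid) = USD 2,346,743.34
USD 2,346,743.34 ÷ 0.092901 (buy SEK at ask) = SEK 25,260,689.77
SEK 25,260,689.77 × 0.14513 (sell SEK at bid) = AUD 3,666,083.91

Net profit: AUD 48,083.91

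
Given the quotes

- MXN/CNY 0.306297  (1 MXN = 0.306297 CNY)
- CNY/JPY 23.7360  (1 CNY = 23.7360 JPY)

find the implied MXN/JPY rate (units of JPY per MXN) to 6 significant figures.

1 MXN × 0.306297 = 0.306297 CNY
0.306297 CNY × 23.7360 = 7.27027 JPY

MXN/JPY = 7.27027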